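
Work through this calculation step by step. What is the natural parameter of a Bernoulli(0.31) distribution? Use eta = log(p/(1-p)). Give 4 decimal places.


Natural parameter for Bernoulli: eta = log(p/(1-p)).
p = 0.31, 1-p = 0.69.
p/(1-p) = 0.449275.
eta = log(0.449275) = -0.8001

-0.8001


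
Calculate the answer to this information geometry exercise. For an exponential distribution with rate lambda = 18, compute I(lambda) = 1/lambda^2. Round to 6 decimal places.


Fisher information for exponential: I(lambda) = 1/lambda^2.
lambda = 18, lambda^2 = 324.
I = 1/324 = 0.003086

0.003086


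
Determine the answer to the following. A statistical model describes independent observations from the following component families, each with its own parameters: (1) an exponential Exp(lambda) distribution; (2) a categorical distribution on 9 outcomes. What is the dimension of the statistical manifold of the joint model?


The dimension of a statistical manifold equals the number of free
(independent) real parameters of the model. For a product of independent
blocks the parameter counts add.
- exponential (lambda): 1.
- categorical on 9 outcomes (probabilities sum to 1): 9-1 = 8.
Total = 1 + 8 = 9.
Dimension = 9

9


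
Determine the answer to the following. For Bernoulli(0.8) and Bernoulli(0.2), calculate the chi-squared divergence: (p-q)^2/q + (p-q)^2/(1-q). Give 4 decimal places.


Chi-squared divergence between Bernoulli distributions:
chi^2 = (p-q)^2/q + (p-q)^2/(1-q).
p = 0.8, q = 0.2, p-q = 0.6.
(p-q)^2 = 0.36.
term1 = 0.36/0.2 = 1.8.
term2 = 0.36/0.8 = 0.45.
chi^2 = 1.8 + 0.45 = 2.2500

2.2500


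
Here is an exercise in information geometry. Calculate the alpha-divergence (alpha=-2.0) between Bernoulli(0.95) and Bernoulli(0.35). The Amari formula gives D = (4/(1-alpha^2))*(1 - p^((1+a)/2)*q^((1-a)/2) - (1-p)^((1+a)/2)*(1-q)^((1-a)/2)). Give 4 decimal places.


Amari alpha-divergence:
D = (4/(1-alpha^2))*(1 - p^((1+a)/2)*q^((1-a)/2) - (1-p)^((1+a)/2)*(1-q)^((1-a)/2)).
alpha = -2.0, p = 0.95, q = 0.35.
e1 = (1+alpha)/2 = -0.5, e2 = (1-alpha)/2 = 1.5.
t1 = p^e1 * q^e2 = 0.95^-0.5 * 0.35^1.5 = 0.212442.
t2 = (1-p)^e1 * (1-q)^e2 = 0.05^-0.5 * 0.65^1.5 = 2.343608.
4/(1-alpha^2) = -1.333333.
D = -1.333333*(1 - 0.212442 - 2.343608) = 2.0747

2.0747


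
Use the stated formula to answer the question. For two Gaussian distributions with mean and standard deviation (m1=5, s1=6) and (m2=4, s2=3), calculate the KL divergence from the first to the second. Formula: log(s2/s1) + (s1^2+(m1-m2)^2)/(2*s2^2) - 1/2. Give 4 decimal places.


KL divergence between normal distributions:
KL = log(s2/s1) + (s1^2 + (m1-m2)^2)/(2*s2^2) - 1/2.
log(3/6) = -0.693147.
(6^2 + (5-4)^2)/(2*3^2) = (36 + 1)/18 = 2.055556.
KL = -0.693147 + 2.055556 - 0.5 = 0.8624

0.8624


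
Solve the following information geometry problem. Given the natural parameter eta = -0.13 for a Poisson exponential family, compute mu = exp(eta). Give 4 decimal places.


Expectation parameter for Poisson exponential family:
mu = exp(eta).
eta = -0.13.
mu = exp(-0.13) = 0.8781

0.8781


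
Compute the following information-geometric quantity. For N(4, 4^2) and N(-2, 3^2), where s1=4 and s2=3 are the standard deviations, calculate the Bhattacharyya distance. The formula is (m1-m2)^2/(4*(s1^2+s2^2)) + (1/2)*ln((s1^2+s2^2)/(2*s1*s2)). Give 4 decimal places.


Bhattacharyya distance between two Gaussians:
DB = (m1-m2)^2/(4*(s1^2+s2^2)) + (1/2)*ln((s1^2+s2^2)/(2*s1*s2)).
(m1-m2)^2 = (6)^2 = 36.
s1^2+s2^2 = 16 + 9 = 25.
term1 = 36/100 = 0.36.
term2 = 0.5*ln(25/24.0) = 0.020411.
DB = 0.36 + 0.020411 = 0.3804

0.3804


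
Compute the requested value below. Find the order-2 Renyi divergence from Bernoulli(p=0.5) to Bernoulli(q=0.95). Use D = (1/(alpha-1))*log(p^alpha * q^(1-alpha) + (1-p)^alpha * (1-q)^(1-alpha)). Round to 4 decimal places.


Renyi divergence of order alpha between Bernoulli distributions:
D = (1/(alpha-1))*log(p^alpha * q^(1-alpha) + (1-p)^alpha * (1-q)^(1-alpha)).
alpha = 2, p = 0.5, q = 0.95.
p^alpha * q^(1-alpha) = 0.5^2 * 0.95^-1 = 0.263158.
(1-p)^alpha * (1-q)^(1-alpha) = 0.5^2 * 0.05^-1 = 5.0.
sum = 0.263158 + 5.0 = 5.263158.
D = (1/1)*log(5.263158) = 1.6607

1.6607


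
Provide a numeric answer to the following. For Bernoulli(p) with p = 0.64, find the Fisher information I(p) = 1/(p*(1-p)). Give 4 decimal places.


For Bernoulli(p), Fisher information is I(p) = 1/(p*(1-p)).
p = 0.64, 1-p = 0.36.
p*(1-p) = 0.2304.
I(p) = 1/0.2304 = 4.3403

4.3403


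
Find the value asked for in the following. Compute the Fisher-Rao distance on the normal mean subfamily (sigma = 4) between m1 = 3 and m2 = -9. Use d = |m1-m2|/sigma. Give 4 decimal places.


On the fixed-variance normal subfamily, geodesic distance = |m1-m2|/sigma.
|3 - -9| = 12.
sigma = 4.
d = 12/4 = 3.0000

3.0000


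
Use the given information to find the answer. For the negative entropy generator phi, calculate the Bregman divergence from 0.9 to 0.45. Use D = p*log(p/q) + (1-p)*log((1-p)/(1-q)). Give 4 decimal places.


Bregman divergence with negative entropy generator:
D = p*log(p/q) + (1-p)*log((1-p)/(1-q)).
p = 0.9, q = 0.45.
p*log(p/q) = 0.9*log(0.9/0.45) = 0.623832.
(1-p)*log((1-p)/(1-q)) = 0.1*log(0.1/0.55) = -0.170475.
D = 0.623832 + -0.170475 = 0.4534

0.4534


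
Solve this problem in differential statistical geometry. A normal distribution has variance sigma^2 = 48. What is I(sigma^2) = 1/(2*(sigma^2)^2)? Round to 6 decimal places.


Fisher information for variance: I(sigma^2) = 1/(2*sigma^4).
sigma^2 = 48, so sigma^4 = 2304.
I = 1/(2*2304) = 1/4608 = 0.000217

0.000217


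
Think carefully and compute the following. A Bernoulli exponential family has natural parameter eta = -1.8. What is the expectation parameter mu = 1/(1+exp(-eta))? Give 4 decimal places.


Dual coordinate (expectation parameter) for Bernoulli:
mu = 1/(1+exp(-eta)).
eta = -1.8.
exp(-eta) = exp(1.8) = 6.049647.
mu = 1/(1+6.049647) = 0.1419

0.1419


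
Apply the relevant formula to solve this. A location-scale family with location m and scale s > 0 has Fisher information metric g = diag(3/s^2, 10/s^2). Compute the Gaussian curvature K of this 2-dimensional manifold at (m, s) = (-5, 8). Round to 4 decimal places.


The metric has the form g = (A dm^2 + B ds^2)/s^2 with A = 3, B = 10.
Substitute u = sqrt(A/B)*m: g = B*(du^2 + ds^2)/s^2, i.e. B times the
Poincare upper half-plane metric, which has constant Gaussian curvature -1.
Scaling a 2D metric by a constant c divides the Gaussian curvature by c,
so K = -1/B = -1/(10) = -0.1000 everywhere (the point (m, s) = (-5, 8) is irrelevant:
the curvature is constant).
The requested Gaussian curvature is K = -0.1000.

-0.1000


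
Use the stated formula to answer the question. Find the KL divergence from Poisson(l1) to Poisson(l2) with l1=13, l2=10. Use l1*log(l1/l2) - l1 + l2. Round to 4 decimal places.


KL divergence for Poisson:
KL = l1*log(l1/l2) - l1 + l2.
l1 = 13, l2 = 10.
log(13/10) = 0.262364.
l1*log(l1/l2) = 13 * 0.262364 = 3.410735.
KL = 3.410735 - 13 + 10 = 0.4107

0.4107


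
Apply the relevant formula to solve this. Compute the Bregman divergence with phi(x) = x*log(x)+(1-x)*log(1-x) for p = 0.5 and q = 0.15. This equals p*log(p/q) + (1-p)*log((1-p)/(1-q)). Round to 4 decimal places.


Bregman divergence with negative entropy generator:
D = p*log(p/q) + (1-p)*log((1-p)/(1-q)).
p = 0.5, q = 0.15.
p*log(p/q) = 0.5*log(0.5/0.15) = 0.601986.
(1-p)*log((1-p)/(1-q)) = 0.5*log(0.5/0.85) = -0.265314.
D = 0.601986 + -0.265314 = 0.3367

0.3367


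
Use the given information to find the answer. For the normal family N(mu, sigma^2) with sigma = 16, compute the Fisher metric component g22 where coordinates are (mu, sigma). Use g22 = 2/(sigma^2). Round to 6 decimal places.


For the 2-parameter normal family, the Fisher metric has:
  g11 = 1/sigma^2, g22 = 2/sigma^2.
sigma = 16, sigma^2 = 256.
g22 = 0.007813

0.007813


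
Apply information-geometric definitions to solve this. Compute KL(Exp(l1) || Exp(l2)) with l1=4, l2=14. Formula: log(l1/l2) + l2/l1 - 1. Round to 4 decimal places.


KL divergence for exponential family:
KL = log(l1/l2) + l2/l1 - 1.
log(4/14) = -1.252763.
14/4 = 3.5.
KL = -1.252763 + 3.5 - 1 = 1.2472

1.2472


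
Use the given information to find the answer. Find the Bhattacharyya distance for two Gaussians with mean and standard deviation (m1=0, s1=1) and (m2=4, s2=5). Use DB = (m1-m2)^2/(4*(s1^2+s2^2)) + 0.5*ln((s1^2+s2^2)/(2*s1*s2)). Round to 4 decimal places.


Bhattacharyya distance between two Gaussians:
DB = (m1-m2)^2/(4*(s1^2+s2^2)) + (1/2)*ln((s1^2+s2^2)/(2*s1*s2)).
(m1-m2)^2 = (-4)^2 = 16.
s1^2+s2^2 = 1 + 25 = 26.
term1 = 16/104 = 0.153846.
term2 = 0.5*ln(26/10.0) = 0.477756.
DB = 0.153846 + 0.477756 = 0.6316

0.6316


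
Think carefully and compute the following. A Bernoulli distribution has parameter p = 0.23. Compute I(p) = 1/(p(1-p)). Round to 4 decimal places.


For Bernoulli(p), Fisher information is I(p) = 1/(p*(1-p)).
p = 0.23, 1-p = 0.77.
p*(1-p) = 0.1771.
I(p) = 1/0.1771 = 5.6465

5.6465


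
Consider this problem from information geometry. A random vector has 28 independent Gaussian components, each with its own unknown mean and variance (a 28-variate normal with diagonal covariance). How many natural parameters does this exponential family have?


Exponential family dimension calculation:
Each univariate normal has two natural parameters (mu/sigma^2 and -1/(2 sigma^2)).
With 28 independent components, dim = 2 * 28 = 56.

56


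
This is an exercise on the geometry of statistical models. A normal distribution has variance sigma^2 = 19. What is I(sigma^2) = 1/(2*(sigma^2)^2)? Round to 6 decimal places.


Fisher information for variance: I(sigma^2) = 1/(2*sigma^4).
sigma^2 = 19, so sigma^4 = 361.
I = 1/(2*361) = 1/722 = 0.001385

0.001385


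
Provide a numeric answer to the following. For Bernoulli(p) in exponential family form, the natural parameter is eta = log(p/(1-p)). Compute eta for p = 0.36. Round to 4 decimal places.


Natural parameter for Bernoulli: eta = log(p/(1-p)).
p = 0.36, 1-p = 0.64.
p/(1-p) = 0.5625.
eta = log(0.5625) = -0.5754

-0.5754


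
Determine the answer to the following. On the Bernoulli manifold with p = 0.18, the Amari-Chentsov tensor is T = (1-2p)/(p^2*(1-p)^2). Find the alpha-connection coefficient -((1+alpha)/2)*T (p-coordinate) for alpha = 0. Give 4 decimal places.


Skewness (Amari-Chentsov) tensor: T = (1-2p)/(p^2*(1-p)^2).
p = 0.18, 1-2p = 0.64, p^2 = 0.0324, (1-p)^2 = 0.6724.
T = 0.64/(0.0324 * 0.6724) = 29.376988.
In the p-coordinate, Gamma^(alpha) = Gamma^(0) - (alpha/2)*T with Gamma^(0) = (1/2)*g'(p) = -T/2,
so Gamma^(alpha) = -((1+alpha)/2)*T.
alpha = 0, -(1+alpha)/2 = -0.5.
Gamma = -0.5 * 29.376988 = -14.6885

-14.6885


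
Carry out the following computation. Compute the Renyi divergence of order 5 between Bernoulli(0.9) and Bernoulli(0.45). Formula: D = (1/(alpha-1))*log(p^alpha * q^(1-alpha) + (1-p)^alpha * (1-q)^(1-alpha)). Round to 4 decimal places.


Renyi divergence of order alpha between Bernoulli distributions:
D = (1/(alpha-1))*log(p^alpha * q^(1-alpha) + (1-p)^alpha * (1-q)^(1-alpha)).
alpha = 5, p = 0.9, q = 0.45.
p^alpha * q^(1-alpha) = 0.9^5 * 0.45^-4 = 14.4.
(1-p)^alpha * (1-q)^(1-alpha) = 0.1^5 * 0.55^-4 = 0.000109.
sum = 14.4 + 0.000109 = 14.400109.
D = (1/4)*log(14.400109) = 0.6668

0.6668


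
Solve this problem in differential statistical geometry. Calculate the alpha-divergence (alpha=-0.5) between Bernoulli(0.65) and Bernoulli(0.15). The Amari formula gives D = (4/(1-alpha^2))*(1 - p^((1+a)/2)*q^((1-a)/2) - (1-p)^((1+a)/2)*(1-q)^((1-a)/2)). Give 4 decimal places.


Amari alpha-divergence:
D = (4/(1-alpha^2))*(1 - p^((1+a)/2)*q^((1-a)/2) - (1-p)^((1+a)/2)*(1-q)^((1-a)/2)).
alpha = -0.5, p = 0.65, q = 0.15.
e1 = (1+alpha)/2 = 0.25, e2 = (1-alpha)/2 = 0.75.
t1 = p^e1 * q^e2 = 0.65^0.25 * 0.15^0.75 = 0.21642.
t2 = (1-p)^e1 * (1-q)^e2 = 0.35^0.25 * 0.85^0.75 = 0.680897.
4/(1-alpha^2) = 5.333333.
D = 5.333333*(1 - 0.21642 - 0.680897) = 0.5476

0.5476


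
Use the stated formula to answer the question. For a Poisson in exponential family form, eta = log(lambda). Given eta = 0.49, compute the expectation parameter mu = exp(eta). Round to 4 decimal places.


Expectation parameter for Poisson exponential family:
mu = exp(eta).
eta = 0.49.
mu = exp(0.49) = 1.6323

1.6323


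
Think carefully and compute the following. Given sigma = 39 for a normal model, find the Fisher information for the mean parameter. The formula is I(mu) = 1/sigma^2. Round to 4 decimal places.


The Fisher information for the mean of a normal distribution is I(mu) = 1/sigma^2.
sigma = 39, so sigma^2 = 1521.
I(mu) = 1/1521 = 0.0007

0.0007


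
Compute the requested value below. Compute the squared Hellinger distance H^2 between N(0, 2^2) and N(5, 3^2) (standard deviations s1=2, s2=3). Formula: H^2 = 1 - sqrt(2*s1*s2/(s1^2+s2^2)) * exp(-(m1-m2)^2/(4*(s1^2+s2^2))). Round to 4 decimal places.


Squared Hellinger distance for Gaussians:
H^2 = 1 - sqrt(2*s1*s2/(s1^2+s2^2)) * exp(-(m1-m2)^2/(4*(s1^2+s2^2))).
s1^2 = 4, s2^2 = 9, s1^2+s2^2 = 13.
sqrt(2*2*3/(13)) = 0.960769.
(m1-m2)^2 = (-5)^2 = 25.
exp(-25/(4*13)) = exp(-0.480769) = 0.618308.
H^2 = 1 - 0.960769*0.618308 = 0.4059

0.4059


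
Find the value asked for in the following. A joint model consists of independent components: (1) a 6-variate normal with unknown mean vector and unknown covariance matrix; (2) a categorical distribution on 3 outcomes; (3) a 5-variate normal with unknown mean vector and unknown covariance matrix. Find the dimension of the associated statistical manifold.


The dimension of a statistical manifold equals the number of free
(independent) real parameters of the model. For a product of independent
blocks the parameter counts add.
- 6-variate normal: 6 (mean) + 6*7/2 = 21 (symmetric covariance) = 27.
- categorical on 3 outcomes (probabilities sum to 1): 3-1 = 2.
- 5-variate normal: 5 (mean) + 5*6/2 = 15 (symmetric covariance) = 20.
Total = 27 + 2 + 20 = 49.
Dimension = 49

49


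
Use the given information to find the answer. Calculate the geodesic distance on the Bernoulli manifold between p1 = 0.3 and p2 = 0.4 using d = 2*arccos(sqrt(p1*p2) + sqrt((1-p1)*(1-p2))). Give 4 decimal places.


Geodesic distance on Bernoulli manifold:
d(p1,p2) = 2*arccos(sqrt(p1*p2) + sqrt((1-p1)*(1-p2))).
sqrt(p1*p2) = sqrt(0.3*0.4) = 0.34641.
sqrt((1-p1)*(1-p2)) = sqrt(0.7*0.6) = 0.648074.
arg = 0.34641 + 0.648074 = 0.994484.
d = 2*arccos(0.994484) = 0.2102

0.2102


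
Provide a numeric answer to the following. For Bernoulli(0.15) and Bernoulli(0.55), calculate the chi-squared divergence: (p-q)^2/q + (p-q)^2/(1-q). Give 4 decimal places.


Chi-squared divergence between Bernoulli distributions:
chi^2 = (p-q)^2/q + (p-q)^2/(1-q).
p = 0.15, q = 0.55, p-q = -0.4.
(p-q)^2 = 0.16.
term1 = 0.16/0.55 = 0.290909.
term2 = 0.16/0.45 = 0.355556.
chi^2 = 0.290909 + 0.355556 = 0.6465

0.6465


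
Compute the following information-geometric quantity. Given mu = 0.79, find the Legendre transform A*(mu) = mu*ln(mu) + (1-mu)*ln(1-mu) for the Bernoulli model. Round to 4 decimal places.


Legendre transform for Bernoulli:
A*(mu) = mu*log(mu) + (1-mu)*log(1-mu).
mu = 0.79, 1-mu = 0.21.
mu*log(mu) = 0.79*log(0.79) = -0.186221.
(1-mu)*log(1-mu) = 0.21*log(0.21) = -0.327736.
A* = -0.186221 + -0.327736 = -0.5140

-0.5140


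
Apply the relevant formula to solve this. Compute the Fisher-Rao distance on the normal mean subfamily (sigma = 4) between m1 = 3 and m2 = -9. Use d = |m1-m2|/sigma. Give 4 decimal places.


On the fixed-variance normal subfamily, geodesic distance = |m1-m2|/sigma.
|3 - -9| = 12.
sigma = 4.
d = 12/4 = 3.0000

3.0000


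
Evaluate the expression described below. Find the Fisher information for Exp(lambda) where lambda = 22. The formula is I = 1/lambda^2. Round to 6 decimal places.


Fisher information for exponential: I(lambda) = 1/lambda^2.
lambda = 22, lambda^2 = 484.
I = 1/484 = 0.002066

0.002066


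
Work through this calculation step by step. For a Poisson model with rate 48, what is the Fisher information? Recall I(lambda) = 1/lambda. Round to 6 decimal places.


Fisher information for Poisson: I(lambda) = 1/lambda.
lambda = 48.
I(lambda) = 1/48 = 0.020833

0.020833


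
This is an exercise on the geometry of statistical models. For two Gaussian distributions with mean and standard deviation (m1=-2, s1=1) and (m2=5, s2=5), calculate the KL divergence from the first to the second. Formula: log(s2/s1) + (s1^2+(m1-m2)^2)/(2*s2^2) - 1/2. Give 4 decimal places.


KL divergence between normal distributions:
KL = log(s2/s1) + (s1^2 + (m1-m2)^2)/(2*s2^2) - 1/2.
log(5/1) = 1.609438.
(1^2 + (-2-5)^2)/(2*5^2) = (1 + 49)/50 = 1.0.
KL = 1.609438 + 1.0 - 0.5 = 2.1094

2.1094


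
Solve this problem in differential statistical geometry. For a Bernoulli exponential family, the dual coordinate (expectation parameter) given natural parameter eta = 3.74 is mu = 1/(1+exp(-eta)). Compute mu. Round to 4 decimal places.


Dual coordinate (expectation parameter) for Bernoulli:
mu = 1/(1+exp(-eta)).
eta = 3.74.
exp(-eta) = exp(-3.74) = 0.023754.
mu = 1/(1+0.023754) = 0.9768

0.9768


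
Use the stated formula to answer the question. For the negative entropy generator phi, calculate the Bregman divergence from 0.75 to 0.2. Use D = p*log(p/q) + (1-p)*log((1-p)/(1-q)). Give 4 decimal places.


Bregman divergence with negative entropy generator:
D = p*log(p/q) + (1-p)*log((1-p)/(1-q)).
p = 0.75, q = 0.2.
p*log(p/q) = 0.75*log(0.75/0.2) = 0.991317.
(1-p)*log((1-p)/(1-q)) = 0.25*log(0.25/0.8) = -0.290788.
D = 0.991317 + -0.290788 = 0.7005

0.7005


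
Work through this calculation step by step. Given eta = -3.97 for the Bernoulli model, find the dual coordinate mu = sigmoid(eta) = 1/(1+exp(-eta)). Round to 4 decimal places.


Dual coordinate (expectation parameter) for Bernoulli:
mu = 1/(1+exp(-eta)).
eta = -3.97.
exp(-eta) = exp(3.97) = 52.984531.
mu = 1/(1+52.984531) = 0.0185

0.0185


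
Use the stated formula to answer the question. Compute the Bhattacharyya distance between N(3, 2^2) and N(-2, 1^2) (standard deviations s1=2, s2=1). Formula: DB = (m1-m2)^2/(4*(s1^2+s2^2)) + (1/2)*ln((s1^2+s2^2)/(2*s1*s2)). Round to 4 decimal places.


Bhattacharyya distance between two Gaussians:
DB = (m1-m2)^2/(4*(s1^2+s2^2)) + (1/2)*ln((s1^2+s2^2)/(2*s1*s2)).
(m1-m2)^2 = (5)^2 = 25.
s1^2+s2^2 = 4 + 1 = 5.
term1 = 25/20 = 1.25.
term2 = 0.5*ln(5/4.0) = 0.111572.
DB = 1.25 + 0.111572 = 1.3616

1.3616


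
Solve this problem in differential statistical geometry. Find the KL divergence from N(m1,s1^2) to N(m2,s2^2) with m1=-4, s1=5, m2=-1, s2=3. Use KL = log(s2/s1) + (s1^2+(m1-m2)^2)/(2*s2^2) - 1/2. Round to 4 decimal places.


KL divergence between normal distributions:
KL = log(s2/s1) + (s1^2 + (m1-m2)^2)/(2*s2^2) - 1/2.
log(3/5) = -0.510826.
(5^2 + (-4--1)^2)/(2*3^2) = (25 + 9)/18 = 1.888889.
KL = -0.510826 + 1.888889 - 0.5 = 0.8781

0.8781


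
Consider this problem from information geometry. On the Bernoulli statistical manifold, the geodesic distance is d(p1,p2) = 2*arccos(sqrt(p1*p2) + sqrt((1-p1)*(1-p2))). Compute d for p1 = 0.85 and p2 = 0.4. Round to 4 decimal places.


Geodesic distance on Bernoulli manifold:
d(p1,p2) = 2*arccos(sqrt(p1*p2) + sqrt((1-p1)*(1-p2))).
sqrt(p1*p2) = sqrt(0.85*0.4) = 0.583095.
sqrt((1-p1)*(1-p2)) = sqrt(0.15*0.6) = 0.3.
arg = 0.583095 + 0.3 = 0.883095.
d = 2*arccos(0.883095) = 0.9768

0.9768


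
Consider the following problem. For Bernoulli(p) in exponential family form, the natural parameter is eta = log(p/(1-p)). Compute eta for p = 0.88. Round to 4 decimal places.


Natural parameter for Bernoulli: eta = log(p/(1-p)).
p = 0.88, 1-p = 0.12.
p/(1-p) = 7.333333.
eta = log(7.333333) = 1.9924

1.9924


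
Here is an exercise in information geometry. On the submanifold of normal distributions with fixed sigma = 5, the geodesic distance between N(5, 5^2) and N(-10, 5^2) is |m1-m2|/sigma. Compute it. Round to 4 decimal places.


On the fixed-variance normal subfamily, geodesic distance = |m1-m2|/sigma.
|5 - -10| = 15.
sigma = 5.
d = 15/5 = 3.0000

3.0000


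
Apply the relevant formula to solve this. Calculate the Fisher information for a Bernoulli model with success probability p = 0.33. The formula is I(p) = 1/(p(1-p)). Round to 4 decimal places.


For Bernoulli(p), Fisher information is I(p) = 1/(p*(1-p)).
p = 0.33, 1-p = 0.67.
p*(1-p) = 0.2211.
I(p) = 1/0.2211 = 4.5228

4.5228


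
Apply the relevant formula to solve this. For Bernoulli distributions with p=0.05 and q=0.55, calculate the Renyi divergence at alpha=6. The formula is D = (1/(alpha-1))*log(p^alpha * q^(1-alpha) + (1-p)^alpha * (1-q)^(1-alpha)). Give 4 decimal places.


Renyi divergence of order alpha between Bernoulli distributions:
D = (1/(alpha-1))*log(p^alpha * q^(1-alpha) + (1-p)^alpha * (1-q)^(1-alpha)).
alpha = 6, p = 0.05, q = 0.55.
p^alpha * q^(1-alpha) = 0.05^6 * 0.55^-5 = 0.0.
(1-p)^alpha * (1-q)^(1-alpha) = 0.95^6 * 0.45^-5 = 39.836306.
sum = 0.0 + 39.836306 = 39.836307.
D = (1/5)*log(39.836307) = 0.7370

0.7370


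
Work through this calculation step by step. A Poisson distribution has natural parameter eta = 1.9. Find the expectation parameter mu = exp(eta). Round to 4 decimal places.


Expectation parameter for Poisson exponential family:
mu = exp(eta).
eta = 1.9.
mu = exp(1.9) = 6.6859

6.6859


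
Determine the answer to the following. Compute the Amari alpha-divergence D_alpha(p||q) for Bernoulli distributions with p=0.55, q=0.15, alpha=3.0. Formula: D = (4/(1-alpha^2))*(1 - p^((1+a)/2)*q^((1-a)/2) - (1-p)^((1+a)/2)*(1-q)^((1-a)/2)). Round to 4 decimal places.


Amari alpha-divergence:
D = (4/(1-alpha^2))*(1 - p^((1+a)/2)*q^((1-a)/2) - (1-p)^((1+a)/2)*(1-q)^((1-a)/2)).
alpha = 3.0, p = 0.55, q = 0.15.
e1 = (1+alpha)/2 = 2.0, e2 = (1-alpha)/2 = -1.0.
t1 = p^e1 * q^e2 = 0.55^2.0 * 0.15^-1.0 = 2.016667.
t2 = (1-p)^e1 * (1-q)^e2 = 0.45^2.0 * 0.85^-1.0 = 0.238235.
4/(1-alpha^2) = -0.5.
D = -0.5*(1 - 2.016667 - 0.238235) = 0.6275

0.6275


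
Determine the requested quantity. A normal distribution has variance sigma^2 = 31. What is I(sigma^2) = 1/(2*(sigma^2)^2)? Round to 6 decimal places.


Fisher information for variance: I(sigma^2) = 1/(2*sigma^4).
sigma^2 = 31, so sigma^4 = 961.
I = 1/(2*961) = 1/1922 = 0.000520

0.000520


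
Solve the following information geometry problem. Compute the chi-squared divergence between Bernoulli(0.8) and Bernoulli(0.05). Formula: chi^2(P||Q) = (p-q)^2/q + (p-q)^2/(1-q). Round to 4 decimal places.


Chi-squared divergence between Bernoulli distributions:
chi^2 = (p-q)^2/q + (p-q)^2/(1-q).
p = 0.8, q = 0.05, p-q = 0.75.
(p-q)^2 = 0.5625.
term1 = 0.5625/0.05 = 11.25.
term2 = 0.5625/0.95 = 0.592105.
chi^2 = 11.25 + 0.592105 = 11.8421

11.8421


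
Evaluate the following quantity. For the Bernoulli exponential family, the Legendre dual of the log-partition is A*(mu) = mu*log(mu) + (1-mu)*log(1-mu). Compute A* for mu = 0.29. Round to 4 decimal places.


Legendre transform for Bernoulli:
A*(mu) = mu*log(mu) + (1-mu)*log(1-mu).
mu = 0.29, 1-mu = 0.71.
mu*log(mu) = 0.29*log(0.29) = -0.358984.
(1-mu)*log(1-mu) = 0.71*log(0.71) = -0.243168.
A* = -0.358984 + -0.243168 = -0.6022

-0.6022


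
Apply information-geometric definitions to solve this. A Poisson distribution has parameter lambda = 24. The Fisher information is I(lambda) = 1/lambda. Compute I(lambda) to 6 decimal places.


Fisher information for Poisson: I(lambda) = 1/lambda.
lambda = 24.
I(lambda) = 1/24 = 0.041667

0.041667


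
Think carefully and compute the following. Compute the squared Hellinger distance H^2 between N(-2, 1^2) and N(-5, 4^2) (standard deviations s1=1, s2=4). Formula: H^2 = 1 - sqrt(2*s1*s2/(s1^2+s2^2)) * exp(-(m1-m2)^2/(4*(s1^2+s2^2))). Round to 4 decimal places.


Squared Hellinger distance for Gaussians:
H^2 = 1 - sqrt(2*s1*s2/(s1^2+s2^2)) * exp(-(m1-m2)^2/(4*(s1^2+s2^2))).
s1^2 = 1, s2^2 = 16, s1^2+s2^2 = 17.
sqrt(2*1*4/(17)) = 0.685994.
(m1-m2)^2 = (3)^2 = 9.
exp(-9/(4*17)) = exp(-0.132353) = 0.876032.
H^2 = 1 - 0.685994*0.876032 = 0.3990

0.3990


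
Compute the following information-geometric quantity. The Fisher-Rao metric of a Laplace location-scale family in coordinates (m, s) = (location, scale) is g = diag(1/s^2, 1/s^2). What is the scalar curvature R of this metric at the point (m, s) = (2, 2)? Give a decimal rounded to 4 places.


The metric has the form g = (A dm^2 + B ds^2)/s^2 with A = 1, B = 1.
Substitute u = sqrt(A/B)*m: g = B*(du^2 + ds^2)/s^2, i.e. B times the
Poincare upper half-plane metric, which has constant Gaussian curvature -1.
Scaling a 2D metric by a constant c divides the Gaussian curvature by c,
so K = -1/B = -1/(1) = -1.0000 everywhere (the point (m, s) = (2, 2) is irrelevant:
the curvature is constant).
Scalar curvature in dimension 2: R = 2K = -2/(1) = -2.0000.

-2.0000


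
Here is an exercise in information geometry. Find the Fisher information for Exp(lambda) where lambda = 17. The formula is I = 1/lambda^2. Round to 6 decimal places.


Fisher information for exponential: I(lambda) = 1/lambda^2.
lambda = 17, lambda^2 = 289.
I = 1/289 = 0.003460

0.003460


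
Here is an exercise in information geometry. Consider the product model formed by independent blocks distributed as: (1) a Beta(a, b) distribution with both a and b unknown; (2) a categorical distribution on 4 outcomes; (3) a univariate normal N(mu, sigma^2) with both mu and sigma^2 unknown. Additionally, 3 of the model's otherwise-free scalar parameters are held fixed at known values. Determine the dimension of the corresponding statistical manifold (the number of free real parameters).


The dimension of a statistical manifold equals the number of free
(independent) real parameters of the model. For a product of independent
blocks the parameter counts add.
- Beta (a, b): 2.
- categorical on 4 outcomes (probabilities sum to 1): 4-1 = 3.
- normal (mu, sigma^2): 2.
Total = 2 + 3 + 2 = 7.
3 parameter(s) fixed at known values: 7 - 3 = 4.
Dimension = 4

4


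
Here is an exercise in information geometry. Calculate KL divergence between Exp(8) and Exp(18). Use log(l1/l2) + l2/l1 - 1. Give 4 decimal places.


KL divergence for exponential family:
KL = log(l1/l2) + l2/l1 - 1.
log(8/18) = -0.81093.
18/8 = 2.25.
KL = -0.81093 + 2.25 - 1 = 0.4391

0.4391


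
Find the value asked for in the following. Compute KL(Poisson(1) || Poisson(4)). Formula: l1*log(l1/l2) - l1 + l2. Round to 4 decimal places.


KL divergence for Poisson:
KL = l1*log(l1/l2) - l1 + l2.
l1 = 1, l2 = 4.
log(1/4) = -1.386294.
l1*log(l1/l2) = 1 * -1.386294 = -1.386294.
KL = -1.386294 - 1 + 4 = 1.6137

1.6137


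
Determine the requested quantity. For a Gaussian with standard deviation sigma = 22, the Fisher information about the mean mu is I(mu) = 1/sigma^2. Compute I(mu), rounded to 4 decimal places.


The Fisher information for the mean of a normal distribution is I(mu) = 1/sigma^2.
sigma = 22, so sigma^2 = 484.
I(mu) = 1/484 = 0.0021

0.0021


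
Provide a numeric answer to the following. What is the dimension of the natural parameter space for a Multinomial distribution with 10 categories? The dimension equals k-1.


Exponential family dimension calculation:
For Multinomial with k=10 categories, dim = k-1 = 9.

9


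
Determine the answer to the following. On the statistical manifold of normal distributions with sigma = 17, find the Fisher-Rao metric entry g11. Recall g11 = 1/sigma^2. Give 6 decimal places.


For the 2-parameter normal family, the Fisher metric has:
  g11 = 1/sigma^2, g22 = 2/sigma^2.
sigma = 17, sigma^2 = 289.
g11 = 0.003460

0.003460


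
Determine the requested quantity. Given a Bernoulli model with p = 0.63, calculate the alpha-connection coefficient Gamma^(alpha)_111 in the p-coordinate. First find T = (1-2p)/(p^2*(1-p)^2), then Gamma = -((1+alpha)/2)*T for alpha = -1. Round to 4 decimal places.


Skewness (Amari-Chentsov) tensor: T = (1-2p)/(p^2*(1-p)^2).
p = 0.63, 1-2p = -0.26, p^2 = 0.3969, (1-p)^2 = 0.1369.
T = -0.26/(0.3969 * 0.1369) = -4.785076.
In the p-coordinate, Gamma^(alpha) = Gamma^(0) - (alpha/2)*T with Gamma^(0) = (1/2)*g'(p) = -T/2,
so Gamma^(alpha) = -((1+alpha)/2)*T.
alpha = -1, -(1+alpha)/2 = 0.0.
Gamma = 0.0 * -4.785076 = 0.0000

0.0000


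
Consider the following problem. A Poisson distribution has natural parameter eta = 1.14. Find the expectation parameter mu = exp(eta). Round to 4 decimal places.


Expectation parameter for Poisson exponential family:
mu = exp(eta).
eta = 1.14.
mu = exp(1.14) = 3.1268

3.1268


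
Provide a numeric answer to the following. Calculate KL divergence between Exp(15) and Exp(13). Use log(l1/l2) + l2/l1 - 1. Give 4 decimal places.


KL divergence for exponential family:
KL = log(l1/l2) + l2/l1 - 1.
log(15/13) = 0.143101.
13/15 = 0.866667.
KL = 0.143101 + 0.866667 - 1 = 0.0098

0.0098


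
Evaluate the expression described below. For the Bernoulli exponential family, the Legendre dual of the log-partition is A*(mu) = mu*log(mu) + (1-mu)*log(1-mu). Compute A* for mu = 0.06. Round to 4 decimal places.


Legendre transform for Bernoulli:
A*(mu) = mu*log(mu) + (1-mu)*log(1-mu).
mu = 0.06, 1-mu = 0.94.
mu*log(mu) = 0.06*log(0.06) = -0.168805.
(1-mu)*log(1-mu) = 0.94*log(0.94) = -0.058163.
A* = -0.168805 + -0.058163 = -0.2270

-0.2270


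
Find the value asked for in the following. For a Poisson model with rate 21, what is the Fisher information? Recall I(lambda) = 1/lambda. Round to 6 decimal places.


Fisher information for Poisson: I(lambda) = 1/lambda.
lambda = 21.
I(lambda) = 1/21 = 0.047619

0.047619


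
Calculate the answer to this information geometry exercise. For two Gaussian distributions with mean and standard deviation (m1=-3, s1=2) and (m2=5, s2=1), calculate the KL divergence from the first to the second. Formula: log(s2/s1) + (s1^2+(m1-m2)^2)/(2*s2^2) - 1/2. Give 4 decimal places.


KL divergence between normal distributions:
KL = log(s2/s1) + (s1^2 + (m1-m2)^2)/(2*s2^2) - 1/2.
log(1/2) = -0.693147.
(2^2 + (-3-5)^2)/(2*1^2) = (4 + 64)/2 = 34.0.
KL = -0.693147 + 34.0 - 0.5 = 32.8069

32.8069


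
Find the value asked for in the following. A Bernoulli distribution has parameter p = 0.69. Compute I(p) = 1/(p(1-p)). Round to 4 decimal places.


For Bernoulli(p), Fisher information is I(p) = 1/(p*(1-p)).
p = 0.69, 1-p = 0.31.
p*(1-p) = 0.2139.
I(p) = 1/0.2139 = 4.6751

4.6751


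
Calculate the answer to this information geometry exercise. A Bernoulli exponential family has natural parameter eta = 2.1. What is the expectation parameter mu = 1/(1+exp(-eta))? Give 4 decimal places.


Dual coordinate (expectation parameter) for Bernoulli:
mu = 1/(1+exp(-eta)).
eta = 2.1.
exp(-eta) = exp(-2.1) = 0.122456.
mu = 1/(1+0.122456) = 0.8909

0.8909


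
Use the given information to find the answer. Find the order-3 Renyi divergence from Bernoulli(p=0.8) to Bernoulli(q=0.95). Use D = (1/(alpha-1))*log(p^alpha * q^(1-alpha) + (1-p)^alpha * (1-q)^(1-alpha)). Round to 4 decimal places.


Renyi divergence of order alpha between Bernoulli distributions:
D = (1/(alpha-1))*log(p^alpha * q^(1-alpha) + (1-p)^alpha * (1-q)^(1-alpha)).
alpha = 3, p = 0.8, q = 0.95.
p^alpha * q^(1-alpha) = 0.8^3 * 0.95^-2 = 0.567313.
(1-p)^alpha * (1-q)^(1-alpha) = 0.2^3 * 0.05^-2 = 3.2.
sum = 0.567313 + 3.2 = 3.767313.
D = (1/2)*log(3.767313) = 0.6632

0.6632


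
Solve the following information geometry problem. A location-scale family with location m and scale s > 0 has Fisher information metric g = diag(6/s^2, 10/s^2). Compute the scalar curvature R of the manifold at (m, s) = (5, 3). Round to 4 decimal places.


The metric has the form g = (A dm^2 + B ds^2)/s^2 with A = 6, B = 10.
Substitute u = sqrt(A/B)*m: g = B*(du^2 + ds^2)/s^2, i.e. B times the
Poincare upper half-plane metric, which has constant Gaussian curvature -1.
Scaling a 2D metric by a constant c divides the Gaussian curvature by c,
so K = -1/B = -1/(10) = -0.1000 everywhere (the point (m, s) = (5, 3) is irrelevant:
the curvature is constant).
Scalar curvature in dimension 2: R = 2K = -2/(10) = -0.2000.

-0.2000


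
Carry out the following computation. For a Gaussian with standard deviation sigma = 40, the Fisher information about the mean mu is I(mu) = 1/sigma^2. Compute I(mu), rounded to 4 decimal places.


The Fisher information for the mean of a normal distribution is I(mu) = 1/sigma^2.
sigma = 40, so sigma^2 = 1600.
I(mu) = 1/1600 = 0.0006

0.0006


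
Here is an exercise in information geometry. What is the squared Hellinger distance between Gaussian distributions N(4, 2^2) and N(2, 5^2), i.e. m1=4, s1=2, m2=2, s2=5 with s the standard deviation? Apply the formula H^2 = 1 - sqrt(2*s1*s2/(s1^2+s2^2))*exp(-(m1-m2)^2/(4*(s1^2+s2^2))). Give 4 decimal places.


Squared Hellinger distance for Gaussians:
H^2 = 1 - sqrt(2*s1*s2/(s1^2+s2^2)) * exp(-(m1-m2)^2/(4*(s1^2+s2^2))).
s1^2 = 4, s2^2 = 25, s1^2+s2^2 = 29.
sqrt(2*2*5/(29)) = 0.830455.
(m1-m2)^2 = (2)^2 = 4.
exp(-4/(4*29)) = exp(-0.034483) = 0.966105.
H^2 = 1 - 0.830455*0.966105 = 0.1977

0.1977


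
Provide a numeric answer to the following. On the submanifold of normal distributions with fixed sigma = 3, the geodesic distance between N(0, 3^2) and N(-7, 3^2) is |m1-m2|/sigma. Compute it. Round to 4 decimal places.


On the fixed-variance normal subfamily, geodesic distance = |m1-m2|/sigma.
|0 - -7| = 7.
sigma = 3.
d = 7/3 = 2.3333

2.3333


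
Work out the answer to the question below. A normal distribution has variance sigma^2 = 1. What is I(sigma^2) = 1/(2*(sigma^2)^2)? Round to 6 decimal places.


Fisher information for variance: I(sigma^2) = 1/(2*sigma^4).
sigma^2 = 1, so sigma^4 = 1.
I = 1/(2*1) = 1/2 = 0.500000

0.500000


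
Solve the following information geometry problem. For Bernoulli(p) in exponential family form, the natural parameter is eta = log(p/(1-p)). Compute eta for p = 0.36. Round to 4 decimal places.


Natural parameter for Bernoulli: eta = log(p/(1-p)).
p = 0.36, 1-p = 0.64.
p/(1-p) = 0.5625.
eta = log(0.5625) = -0.5754

-0.5754


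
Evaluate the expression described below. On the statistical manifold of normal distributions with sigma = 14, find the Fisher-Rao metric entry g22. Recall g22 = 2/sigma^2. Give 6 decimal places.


For the 2-parameter normal family, the Fisher metric has:
  g11 = 1/sigma^2, g22 = 2/sigma^2.
sigma = 14, sigma^2 = 196.
g22 = 0.010204

0.010204


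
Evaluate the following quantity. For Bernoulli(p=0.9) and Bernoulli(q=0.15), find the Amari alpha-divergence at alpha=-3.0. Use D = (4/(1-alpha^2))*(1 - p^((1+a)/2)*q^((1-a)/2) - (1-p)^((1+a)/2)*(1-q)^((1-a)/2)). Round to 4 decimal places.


Amari alpha-divergence:
D = (4/(1-alpha^2))*(1 - p^((1+a)/2)*q^((1-a)/2) - (1-p)^((1+a)/2)*(1-q)^((1-a)/2)).
alpha = -3.0, p = 0.9, q = 0.15.
e1 = (1+alpha)/2 = -1.0, e2 = (1-alpha)/2 = 2.0.
t1 = p^e1 * q^e2 = 0.9^-1.0 * 0.15^2.0 = 0.025.
t2 = (1-p)^e1 * (1-q)^e2 = 0.1^-1.0 * 0.85^2.0 = 7.225.
4/(1-alpha^2) = -0.5.
D = -0.5*(1 - 0.025 - 7.225) = 3.1250

3.1250


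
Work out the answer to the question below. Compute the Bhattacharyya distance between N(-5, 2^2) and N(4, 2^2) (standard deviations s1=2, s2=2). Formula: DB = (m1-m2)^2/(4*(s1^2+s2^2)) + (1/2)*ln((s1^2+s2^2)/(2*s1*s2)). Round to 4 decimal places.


Bhattacharyya distance between two Gaussians:
DB = (m1-m2)^2/(4*(s1^2+s2^2)) + (1/2)*ln((s1^2+s2^2)/(2*s1*s2)).
(m1-m2)^2 = (-9)^2 = 81.
s1^2+s2^2 = 4 + 4 = 8.
term1 = 81/32 = 2.53125.
term2 = 0.5*ln(8/8.0) = 0.0.
DB = 2.53125 + 0.0 = 2.5313

2.5313


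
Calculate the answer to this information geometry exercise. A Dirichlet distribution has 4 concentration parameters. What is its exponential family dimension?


Exponential family dimension calculation:
Dirichlet with 4 components has 4 natural parameters.

4


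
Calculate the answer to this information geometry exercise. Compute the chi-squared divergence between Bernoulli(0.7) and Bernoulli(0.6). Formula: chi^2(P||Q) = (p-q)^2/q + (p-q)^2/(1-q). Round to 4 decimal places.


Chi-squared divergence between Bernoulli distributions:
chi^2 = (p-q)^2/q + (p-q)^2/(1-q).
p = 0.7, q = 0.6, p-q = 0.1.
(p-q)^2 = 0.01.
term1 = 0.01/0.6 = 0.016667.
term2 = 0.01/0.4 = 0.025.
chi^2 = 0.016667 + 0.025 = 0.0417

0.0417


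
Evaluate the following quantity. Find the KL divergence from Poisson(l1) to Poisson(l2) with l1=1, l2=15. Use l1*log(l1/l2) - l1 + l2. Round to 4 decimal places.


KL divergence for Poisson:
KL = l1*log(l1/l2) - l1 + l2.
l1 = 1, l2 = 15.
log(1/15) = -2.70805.
l1*log(l1/l2) = 1 * -2.70805 = -2.70805.
KL = -2.70805 - 1 + 15 = 11.2919

11.2919


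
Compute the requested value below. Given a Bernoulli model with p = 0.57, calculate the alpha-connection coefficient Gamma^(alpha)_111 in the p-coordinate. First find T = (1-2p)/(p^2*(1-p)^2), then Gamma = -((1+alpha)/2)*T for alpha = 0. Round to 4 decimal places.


Skewness (Amari-Chentsov) tensor: T = (1-2p)/(p^2*(1-p)^2).
p = 0.57, 1-2p = -0.14, p^2 = 0.3249, (1-p)^2 = 0.1849.
T = -0.14/(0.3249 * 0.1849) = -2.330459.
In the p-coordinate, Gamma^(alpha) = Gamma^(0) - (alpha/2)*T with Gamma^(0) = (1/2)*g'(p) = -T/2,
so Gamma^(alpha) = -((1+alpha)/2)*T.
alpha = 0, -(1+alpha)/2 = -0.5.
Gamma = -0.5 * -2.330459 = 1.1652

1.1652


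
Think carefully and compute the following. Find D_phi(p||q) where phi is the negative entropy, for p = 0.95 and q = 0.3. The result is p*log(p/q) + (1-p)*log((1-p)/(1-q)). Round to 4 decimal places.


Bregman divergence with negative entropy generator:
D = p*log(p/q) + (1-p)*log((1-p)/(1-q)).
p = 0.95, q = 0.3.
p*log(p/q) = 0.95*log(0.95/0.3) = 1.095046.
(1-p)*log((1-p)/(1-q)) = 0.05*log(0.05/0.7) = -0.131953.
D = 1.095046 + -0.131953 = 0.9631

0.9631


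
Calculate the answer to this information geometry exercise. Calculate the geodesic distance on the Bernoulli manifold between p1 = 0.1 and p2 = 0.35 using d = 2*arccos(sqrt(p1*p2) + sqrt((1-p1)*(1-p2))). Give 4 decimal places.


Geodesic distance on Bernoulli manifold:
d(p1,p2) = 2*arccos(sqrt(p1*p2) + sqrt((1-p1)*(1-p2))).
sqrt(p1*p2) = sqrt(0.1*0.35) = 0.187083.
sqrt((1-p1)*(1-p2)) = sqrt(0.9*0.65) = 0.764853.
arg = 0.187083 + 0.764853 = 0.951936.
d = 2*arccos(0.951936) = 0.6226

0.6226


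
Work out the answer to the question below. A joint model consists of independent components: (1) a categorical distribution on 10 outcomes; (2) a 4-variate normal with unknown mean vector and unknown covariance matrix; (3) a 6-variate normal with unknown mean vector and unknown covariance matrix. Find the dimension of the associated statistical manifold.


The dimension of a statistical manifold equals the number of free
(independent) real parameters of the model. For a product of independent
blocks the parameter counts add.
- categorical on 10 outcomes (probabilities sum to 1): 10-1 = 9.
- 4-variate normal: 4 (mean) + 4*5/2 = 10 (symmetric covariance) = 14.
- 6-variate normal: 6 (mean) + 6*7/2 = 21 (symmetric covariance) = 27.
Total = 9 + 14 + 27 = 50.
Dimension = 50

50


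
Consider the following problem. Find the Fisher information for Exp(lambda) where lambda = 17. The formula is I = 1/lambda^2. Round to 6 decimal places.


Fisher information for exponential: I(lambda) = 1/lambda^2.
lambda = 17, lambda^2 = 289.
I = 1/289 = 0.003460

0.003460


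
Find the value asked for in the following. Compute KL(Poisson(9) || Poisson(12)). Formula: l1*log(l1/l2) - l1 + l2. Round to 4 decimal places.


KL divergence for Poisson:
KL = l1*log(l1/l2) - l1 + l2.
l1 = 9, l2 = 12.
log(9/12) = -0.287682.
l1*log(l1/l2) = 9 * -0.287682 = -2.589139.
KL = -2.589139 - 9 + 12 = 0.4109

0.4109


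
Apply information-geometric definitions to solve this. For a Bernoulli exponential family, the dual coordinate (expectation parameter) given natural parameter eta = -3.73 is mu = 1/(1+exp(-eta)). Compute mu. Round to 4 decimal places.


Dual coordinate (expectation parameter) for Bernoulli:
mu = 1/(1+exp(-eta)).
eta = -3.73.
exp(-eta) = exp(3.73) = 41.679108.
mu = 1/(1+41.679108) = 0.0234

0.0234
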